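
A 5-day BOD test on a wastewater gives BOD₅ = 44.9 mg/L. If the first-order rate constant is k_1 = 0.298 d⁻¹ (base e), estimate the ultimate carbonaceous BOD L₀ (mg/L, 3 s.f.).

BOD₅ = L₀(1 − e^(−5k_1)) ⇒ L₀ = BOD₅ / (1 − e^(−5×0.298))
= 44.9 / (1 − 0.2254) = 44.9 / 0.7746 = 57.96 mg/L.

L₀ ≈ 58.0 mg/L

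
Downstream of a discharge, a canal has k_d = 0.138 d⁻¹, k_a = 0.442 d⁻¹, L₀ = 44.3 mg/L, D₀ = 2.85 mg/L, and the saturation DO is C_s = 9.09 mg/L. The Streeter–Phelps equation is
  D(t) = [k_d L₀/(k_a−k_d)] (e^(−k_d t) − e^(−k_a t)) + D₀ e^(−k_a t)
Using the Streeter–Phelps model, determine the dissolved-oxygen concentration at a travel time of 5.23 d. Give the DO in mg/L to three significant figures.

DO ≈ 1.03 mg/L

k_d L₀/(k_a−k_d) = 0.138×44.3/(0.442−0.138) = 6.113/0.3040 = 20.11 mg/L.
e^(−k_d t) = e^(−0.138×5.230) = 0.4859; e^(−k_a t) = e^(−0.442×5.230) = 0.09910.
D = 20.11 × (0.4859 − 0.09910) + 2.85 × 0.09910 = 7.779 + 0.2824 = 8.061 mg/L.
DO = C_s − D = 9.09 − 8.061 = 1.029 mg/L.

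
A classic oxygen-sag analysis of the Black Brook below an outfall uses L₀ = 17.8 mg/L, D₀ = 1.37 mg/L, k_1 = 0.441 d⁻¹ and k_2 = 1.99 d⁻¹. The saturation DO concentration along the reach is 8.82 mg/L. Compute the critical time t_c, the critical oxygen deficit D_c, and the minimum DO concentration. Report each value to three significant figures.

t_c ≈ 0.769 d; D_c ≈ 2.81 mg/L; min DO ≈ 6.01 mg/L

With k_2/k_1 = 4.512 and 1 − D₀(k_2−k_1)/(k_1 L₀) = 0.7297,
t_c = ln(4.512 × 0.7297) / (1.99 − 0.441) = ln(3.293) / 1.549 = 1.192/1.549 = 0.7693 d.
D_c = (k_1/k_2) L₀ e^(−k_1 t_c) = (0.441/1.99) × 17.8 × e^(−0.441×0.7693) = 0.2216 × 17.8 × 0.7123 = 2.810 mg/L.
Minimum DO = C_s − D_c = 8.82 − 2.810 = 6.010 mg/L.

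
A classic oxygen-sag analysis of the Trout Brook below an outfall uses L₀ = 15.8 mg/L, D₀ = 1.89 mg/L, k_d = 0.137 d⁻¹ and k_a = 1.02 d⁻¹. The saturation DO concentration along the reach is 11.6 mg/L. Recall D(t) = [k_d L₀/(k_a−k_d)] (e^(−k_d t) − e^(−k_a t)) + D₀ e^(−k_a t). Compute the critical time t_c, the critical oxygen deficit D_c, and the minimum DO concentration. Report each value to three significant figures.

With k_a/k_d = 7.445 and 1 − D₀(k_a−k_d)/(k_d L₀) = 0.2290,
t_c = ln(7.445 × 0.2290) / (1.02 − 0.137) = ln(1.705) / 0.8830 = 0.5336/0.8830 = 0.6043 d.
L(t_c) = L₀ e^(−k_d t_c) = 15.8 × 0.9205 = 14.54 mg/L, and at the critical point k_a D_c = k_d L, so D_c = (0.137/1.02) × 14.54 = 1.954 mg/L.
Minimum DO = C_s − D_c = 11.6 − 1.954 = 9.646 mg/L.

t_c ≈ 0.604 d; D_c ≈ 1.95 mg/L; min DO ≈ 9.65 mg/L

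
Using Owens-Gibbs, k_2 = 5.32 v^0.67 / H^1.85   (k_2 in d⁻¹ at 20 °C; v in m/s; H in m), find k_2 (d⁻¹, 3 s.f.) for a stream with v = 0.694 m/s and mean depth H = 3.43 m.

k_2 ≈ 0.426 d⁻¹

k_2 = 5.32 × 0.694^0.67 / 3.43^1.85 = 5.32 × 0.7829 / 9.779 = 0.4259 d⁻¹.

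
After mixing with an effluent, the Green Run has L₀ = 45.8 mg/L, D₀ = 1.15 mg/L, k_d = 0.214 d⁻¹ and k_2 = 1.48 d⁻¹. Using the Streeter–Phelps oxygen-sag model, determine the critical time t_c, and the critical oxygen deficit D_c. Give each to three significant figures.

t_c ≈ 1.40 d; D_c ≈ 4.91 mg/L

At the critical point dD/dt = 0, so k_d L₀ e^(−k_d t) = k_2 D. Substituting D(t) from the Streeter–Phelps equation and solving for t gives
t_c = ln[(k_2/k_d)(1 − D₀(k_2−k_d)/(k_d L₀))] / (k_2−k_d).
Here k_2−k_d = 1.266 d⁻¹ and 1 − D₀(k_2−k_d)/(k_d L₀) = 1 − 1.15×1.266/(0.214×45.8) = 0.8515, so
t_c = ln(6.916 × 0.8515) / 1.266 = 1.773 / 1.266 = 1.400 d.
D_c = (k_d/k_2) L₀ e^(−k_d t_c) = (0.214/1.48) × 45.8 × e^(−0.214×1.400) = 0.1446 × 45.8 × 0.7410 = 4.907 mg/L.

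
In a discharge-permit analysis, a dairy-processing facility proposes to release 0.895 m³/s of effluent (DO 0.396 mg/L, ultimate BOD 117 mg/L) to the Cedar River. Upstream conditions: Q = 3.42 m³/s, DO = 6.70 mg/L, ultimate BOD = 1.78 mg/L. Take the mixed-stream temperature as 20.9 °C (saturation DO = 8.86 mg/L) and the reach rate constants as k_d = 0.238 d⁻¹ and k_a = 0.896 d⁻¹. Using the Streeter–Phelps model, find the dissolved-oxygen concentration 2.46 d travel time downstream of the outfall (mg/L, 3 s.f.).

Mixed DO = (3.42×6.70 + 0.895×0.396)/(3.42+0.895) = 23.27/4.315 = 5.392 mg/L.
Mixed L₀ = (3.42×1.78 + 0.895×117)/(4.315) = 110.8/4.315 = 25.68 mg/L.
Initial deficit D₀ = C_s − DO₀ = 8.86 − 5.392 = 3.468 mg/L.
D(2.46) = [0.238×25.68/(0.896−0.238)](e^(−0.238×2.46) − e^(−0.896×2.46)) + 3.468 e^(−0.896×2.46)
= 9.288 × (0.5568 − 0.1103) + 3.468 × 0.1103 = 4.530 mg/L.
DO = 8.86 − 4.530 = 4.330 mg/L.

DO ≈ 4.33 mg/L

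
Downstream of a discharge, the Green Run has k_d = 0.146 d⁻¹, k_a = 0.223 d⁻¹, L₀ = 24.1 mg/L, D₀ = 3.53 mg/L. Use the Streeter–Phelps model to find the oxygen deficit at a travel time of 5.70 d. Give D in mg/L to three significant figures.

k_d L₀/(k_a−k_d) = 0.146×24.1/(0.223−0.146) = 3.519/0.07700 = 45.70 mg/L.
e^(−k_d t) = e^(−0.146×5.700) = 0.4351; e^(−k_a t) = e^(−0.223×5.700) = 0.2805.
D = 45.70 × (0.4351 − 0.2805) + 3.53 × 0.2805 = 7.063 + 0.9902 = 8.053 mg/L.

D ≈ 8.05 mg/L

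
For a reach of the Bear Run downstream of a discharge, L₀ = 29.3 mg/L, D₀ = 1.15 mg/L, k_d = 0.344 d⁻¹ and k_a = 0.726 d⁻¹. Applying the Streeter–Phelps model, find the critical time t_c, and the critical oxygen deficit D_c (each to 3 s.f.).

t_c = [1/(k_a−k_d)] ln[(k_a/k_d)(1 − D₀(k_a−k_d)/(k_d L₀))]
= [1/(0.726−0.344)] ln[(0.726/0.344)(1 − 1.15×0.3820/(0.344×29.3))]
= (1/0.3820) ln[2.110 × 0.9564] = 2.618 × ln(2.018) = 2.618 × 0.7023 = 1.839 d.
L(t_c) = L₀ e^(−k_d t_c) = 29.3 × 0.5313 = 15.57 mg/L, and at the critical point k_a D_c = k_d L, so D_c = (0.344/0.726) × 15.57 = 7.376 mg/L.

t_c ≈ 1.84 d; D_c ≈ 7.38 mg/L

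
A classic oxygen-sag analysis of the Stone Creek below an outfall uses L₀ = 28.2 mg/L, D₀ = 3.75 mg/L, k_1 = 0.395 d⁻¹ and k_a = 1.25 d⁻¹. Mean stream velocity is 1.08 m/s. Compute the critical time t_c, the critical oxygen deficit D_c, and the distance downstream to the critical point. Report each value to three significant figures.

t_c ≈ 0.950 d; D_c ≈ 6.12 mg/L; x_c ≈ 88.7 km

With k_a/k_1 = 3.165 and 1 − D₀(k_a−k_1)/(k_1 L₀) = 0.7122,
t_c = ln(3.165 × 0.7122) / (1.25 − 0.395) = ln(2.254) / 0.8550 = 0.8126/0.8550 = 0.9504 d.
L(t_c) = L₀ e^(−k_1 t_c) = 28.2 × 0.6870 = 19.37 mg/L, and at the critical point k_a D_c = k_1 L, so D_c = (0.395/1.25) × 19.37 = 6.122 mg/L.
x_c = v t_c = 1.08 m/s × 0.9504 d × 86400 s/d = 88680 m ≈ 88.7 km.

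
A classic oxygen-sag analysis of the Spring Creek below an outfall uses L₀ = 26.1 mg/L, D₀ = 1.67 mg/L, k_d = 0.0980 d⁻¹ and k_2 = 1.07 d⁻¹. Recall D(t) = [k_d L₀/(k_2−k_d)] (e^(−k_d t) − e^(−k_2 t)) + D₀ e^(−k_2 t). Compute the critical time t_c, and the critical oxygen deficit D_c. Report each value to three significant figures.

t_c ≈ 1.42 d; D_c ≈ 2.08 mg/L

At the critical point dD/dt = 0, so k_d L₀ e^(−k_d t) = k_2 D. Substituting D(t) from the Streeter–Phelps equation and solving for t gives
t_c = ln[(k_2/k_d)(1 − D₀(k_2−k_d)/(k_d L₀))] / (k_2−k_d).
Here k_2−k_d = 0.9720 d⁻¹ and 1 − D₀(k_2−k_d)/(k_d L₀) = 1 − 1.67×0.9720/(0.0980×26.1) = 0.3654, so
t_c = ln(10.92 × 0.3654) / 0.9720 = 1.384 / 0.9720 = 1.423 d.
L(t_c) = L₀ e^(−k_d t_c) = 26.1 × 0.8698 = 22.70 mg/L, and at the critical point k_2 D_c = k_d L, so D_c = (0.0980/1.07) × 22.70 = 2.079 mg/L.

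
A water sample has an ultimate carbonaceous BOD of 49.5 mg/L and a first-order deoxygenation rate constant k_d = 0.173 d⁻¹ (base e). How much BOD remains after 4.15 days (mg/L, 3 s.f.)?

L ≈ 24.1 mg/L

L_t = L₀ e^(−k_d t) = 49.5 × e^(−0.173×4.15) = 49.5 × 0.4878 = 24.14 mg/L.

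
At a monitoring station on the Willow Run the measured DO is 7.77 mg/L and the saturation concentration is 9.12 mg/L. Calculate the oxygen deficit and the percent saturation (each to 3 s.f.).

D = C_s − C = 9.12 − 7.77 = 1.35 mg/L.
% saturation = 7.77/9.12 × 100 = 85.2 %.

D ≈ 1.35 mg/L; 85.2 % saturation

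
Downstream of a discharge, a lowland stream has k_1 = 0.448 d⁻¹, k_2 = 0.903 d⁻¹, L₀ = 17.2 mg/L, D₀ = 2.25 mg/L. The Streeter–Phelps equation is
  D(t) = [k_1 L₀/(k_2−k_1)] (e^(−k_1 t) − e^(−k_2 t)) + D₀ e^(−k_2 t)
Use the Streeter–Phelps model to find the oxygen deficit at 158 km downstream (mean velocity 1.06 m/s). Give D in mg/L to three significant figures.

D ≈ 4.73 mg/L

Travel time t = x/v = 158 km / (1.06 m/s) = 158000 m / 1.06 m/s = 149100 s = 1.725 d.
k_1 L₀/(k_2−k_1) = 0.448×17.2/(0.903−0.448) = 7.706/0.4550 = 16.94 mg/L.
e^(−k_1 t) = e^(−0.448×1.725) = 0.4617; e^(−k_2 t) = e^(−0.903×1.725) = 0.2106.
D = 16.94 × (0.4617 − 0.2106) + 2.25 × 0.2106 = 4.252 + 0.4738 = 4.726 mg/L.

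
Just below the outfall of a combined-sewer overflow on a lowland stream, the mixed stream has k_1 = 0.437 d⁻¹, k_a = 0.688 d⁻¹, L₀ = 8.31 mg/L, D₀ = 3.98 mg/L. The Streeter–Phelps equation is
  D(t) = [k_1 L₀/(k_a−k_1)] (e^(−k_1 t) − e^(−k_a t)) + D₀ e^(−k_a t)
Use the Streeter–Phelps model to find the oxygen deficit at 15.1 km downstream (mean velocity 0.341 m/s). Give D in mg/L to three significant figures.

Travel time t = x/v = 15.1 km / (0.341 m/s) = 15100 m / 0.341 m/s = 44280 s = 0.5125 d.
k_1 L₀/(k_a−k_1) = 0.437×8.31/(0.688−0.437) = 3.631/0.2510 = 14.47 mg/L.
e^(−k_1 t) = e^(−0.437×0.5125) = 0.7993; e^(−k_a t) = e^(−0.688×0.5125) = 0.7028.
D = 14.47 × (0.7993 − 0.7028) + 3.98 × 0.7028 = 1.396 + 2.797 = 4.193 mg/L.

D ≈ 4.19 mg/L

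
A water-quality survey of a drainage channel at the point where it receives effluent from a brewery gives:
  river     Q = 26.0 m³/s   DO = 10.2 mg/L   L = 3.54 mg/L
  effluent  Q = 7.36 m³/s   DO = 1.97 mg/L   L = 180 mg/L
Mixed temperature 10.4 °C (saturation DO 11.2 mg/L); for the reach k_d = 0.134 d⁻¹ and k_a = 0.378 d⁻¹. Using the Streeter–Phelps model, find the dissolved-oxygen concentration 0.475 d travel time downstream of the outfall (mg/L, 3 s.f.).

Mixed DO = (26.0×10.2 + 7.36×1.97)/(26.0+7.36) = 279.7/33.36 = 8.384 mg/L.
Mixed L₀ = (26.0×3.54 + 7.36×180)/(33.36) = 1417/33.36 = 42.47 mg/L.
Initial deficit D₀ = C_s − DO₀ = 11.2 − 8.384 = 2.816 mg/L.
D(0.475) = [0.134×42.47/(0.378−0.134)](e^(−0.134×0.475) − e^(−0.378×0.475)) + 2.816 e^(−0.378×0.475)
= 23.32 × (0.9383 − 0.8356) + 2.816 × 0.8356 = 4.748 mg/L.
DO = 11.2 − 4.748 = 6.452 mg/L.

DO ≈ 6.45 mg/L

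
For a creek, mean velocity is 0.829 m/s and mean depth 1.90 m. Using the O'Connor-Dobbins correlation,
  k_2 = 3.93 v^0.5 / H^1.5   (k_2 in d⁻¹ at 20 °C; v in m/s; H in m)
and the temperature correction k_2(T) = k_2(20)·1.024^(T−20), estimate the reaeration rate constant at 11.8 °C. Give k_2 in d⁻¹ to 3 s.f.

k_2(20) = 3.93 × 0.829^0.5 / 1.90^1.5 = 3.93 × 0.9105 / 2.619 = 1.366 d⁻¹.
k_2(11.8) = 1.366 × 1.024^(11.8−20) = 1.366 × 0.8233 = 1.125 d⁻¹.

k_2 ≈ 1.12 d⁻¹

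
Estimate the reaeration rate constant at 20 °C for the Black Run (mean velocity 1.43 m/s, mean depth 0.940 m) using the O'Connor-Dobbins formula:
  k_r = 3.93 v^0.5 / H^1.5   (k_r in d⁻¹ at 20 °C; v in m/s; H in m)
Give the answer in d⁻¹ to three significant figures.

k_r = 3.93 × 1.43^0.5 / 0.940^1.5 = 3.93 × 1.196 / 0.9114 = 5.157 d⁻¹.

k_r ≈ 5.16 d⁻¹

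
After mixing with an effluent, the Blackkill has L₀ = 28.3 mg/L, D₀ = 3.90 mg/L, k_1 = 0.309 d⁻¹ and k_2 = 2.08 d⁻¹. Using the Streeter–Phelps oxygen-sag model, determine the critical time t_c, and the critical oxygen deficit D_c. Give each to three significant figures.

t_c = [1/(k_2−k_1)] ln[(k_2/k_1)(1 − D₀(k_2−k_1)/(k_1 L₀))]
= [1/(2.08−0.309)] ln[(2.08/0.309)(1 − 3.90×1.771/(0.309×28.3))]
= (1/1.771) ln[6.731 × 0.2102] = 0.5647 × ln(1.415) = 0.5647 × 0.3469 = 0.1959 d.
L(t_c) = L₀ e^(−k_1 t_c) = 28.3 × 0.9413 = 26.64 mg/L, and at the critical point k_2 D_c = k_1 L, so D_c = (0.309/2.08) × 26.64 = 3.957 mg/L.

t_c ≈ 0.196 d; D_c ≈ 3.96 mg/L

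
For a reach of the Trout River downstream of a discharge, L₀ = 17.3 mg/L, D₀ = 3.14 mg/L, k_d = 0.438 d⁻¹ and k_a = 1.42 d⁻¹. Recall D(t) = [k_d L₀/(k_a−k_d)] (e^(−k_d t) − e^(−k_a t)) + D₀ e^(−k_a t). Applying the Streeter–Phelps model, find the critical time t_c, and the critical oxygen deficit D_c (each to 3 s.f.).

With k_a/k_d = 3.242 and 1 − D₀(k_a−k_d)/(k_d L₀) = 0.5931,
t_c = ln(3.242 × 0.5931) / (1.42 − 0.438) = ln(1.923) / 0.9820 = 0.6537/0.9820 = 0.6657 d.
D_c = (k_d/k_a) L₀ e^(−k_d t_c) = (0.438/1.42) × 17.3 × e^(−0.438×0.6657) = 0.3085 × 17.3 × 0.7471 = 3.987 mg/L.

t_c ≈ 0.666 d; D_c ≈ 3.99 mg/L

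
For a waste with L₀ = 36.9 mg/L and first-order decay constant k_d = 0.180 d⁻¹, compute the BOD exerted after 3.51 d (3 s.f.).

y ≈ 17.3 mg/L

y_t = L₀(1 − e^(−k_d t)) = 36.9 × (1 − e^(−0.180×3.51))
= 36.9 × (1 − 0.5316) = 36.9 × 0.4684 = 17.28 mg/L.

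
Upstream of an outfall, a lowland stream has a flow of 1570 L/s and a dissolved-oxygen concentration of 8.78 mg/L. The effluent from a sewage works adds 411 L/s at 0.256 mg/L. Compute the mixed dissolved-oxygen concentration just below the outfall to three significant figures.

7.01 mg/L

Flow-weighted mixing: C = (Q_r C_r + Q_w C_w)/(Q_r + Q_w)
= (1570×8.78 + 411×0.256)/(1570 + 411) = 13890/1981 = 7.012 mg/L.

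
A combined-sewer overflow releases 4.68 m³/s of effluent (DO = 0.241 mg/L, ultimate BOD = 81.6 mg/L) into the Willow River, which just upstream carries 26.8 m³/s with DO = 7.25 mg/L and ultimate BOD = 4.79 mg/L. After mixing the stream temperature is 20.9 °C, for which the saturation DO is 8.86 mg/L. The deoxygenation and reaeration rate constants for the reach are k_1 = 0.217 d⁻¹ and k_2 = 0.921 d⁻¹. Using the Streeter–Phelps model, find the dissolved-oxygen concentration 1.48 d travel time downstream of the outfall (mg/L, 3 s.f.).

Mixed DO = (26.8×7.25 + 4.68×0.241)/(26.8+4.68) = 195.4/31.48 = 6.208 mg/L.
Mixed L₀ = (26.8×4.79 + 4.68×81.6)/(31.48) = 510.3/31.48 = 16.21 mg/L.
Initial deficit D₀ = C_s − DO₀ = 8.86 − 6.208 = 2.652 mg/L.
D(1.48) = [0.217×16.21/(0.921−0.217)](e^(−0.217×1.48) − e^(−0.921×1.48)) + 2.652 e^(−0.921×1.48)
= 4.996 × (0.7253 − 0.2559) + 2.652 × 0.2559 = 3.024 mg/L.
DO = 8.86 − 3.024 = 5.836 mg/L.

DO ≈ 5.84 mg/L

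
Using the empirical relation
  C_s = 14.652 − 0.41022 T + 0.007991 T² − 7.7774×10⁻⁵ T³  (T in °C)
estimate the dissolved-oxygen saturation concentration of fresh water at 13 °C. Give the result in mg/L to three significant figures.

C_s ≈ 10.5 mg/L

C_s = 14.652 − 0.41022×13 + 0.007991×13² − 7.7774×10⁻⁵×13³ = 10.50 mg/L.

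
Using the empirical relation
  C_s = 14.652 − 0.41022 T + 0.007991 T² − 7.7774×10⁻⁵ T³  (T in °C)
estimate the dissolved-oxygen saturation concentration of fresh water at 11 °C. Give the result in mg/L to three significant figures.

C_s ≈ 11.0 mg/L

C_s = 14.652 − 0.41022×11 + 0.007991×11² − 7.7774×10⁻⁵×11³ = 11.00 mg/L.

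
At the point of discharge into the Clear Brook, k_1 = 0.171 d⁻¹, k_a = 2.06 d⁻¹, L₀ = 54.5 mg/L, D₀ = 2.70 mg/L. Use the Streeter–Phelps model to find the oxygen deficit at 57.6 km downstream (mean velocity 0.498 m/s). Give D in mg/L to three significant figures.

D ≈ 3.78 mg/L

Travel time t = x/v = 57.6 km / (0.498 m/s) = 57600 m / 0.498 m/s = 115700 s = 1.339 d.
k_1 L₀/(k_a−k_1) = 0.171×54.5/(2.06−0.171) = 9.320/1.889 = 4.934 mg/L.
e^(−k_1 t) = e^(−0.171×1.339) = 0.7954; e^(−k_a t) = e^(−2.06×1.339) = 0.06344.
D = 4.934 × (0.7954 − 0.06344) + 2.70 × 0.06344 = 3.611 + 0.1713 = 3.782 mg/L.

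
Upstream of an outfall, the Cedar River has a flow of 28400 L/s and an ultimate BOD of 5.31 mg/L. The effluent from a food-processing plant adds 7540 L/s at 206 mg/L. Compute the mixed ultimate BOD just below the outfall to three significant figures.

47.4 mg/L

Flow-weighted mixing: C = (Q_r C_r + Q_w C_w)/(Q_r + Q_w)
= (28400×5.31 + 7540×206)/(28400 + 7540) = 1.704×10^6/35940 = 47.41 mg/L.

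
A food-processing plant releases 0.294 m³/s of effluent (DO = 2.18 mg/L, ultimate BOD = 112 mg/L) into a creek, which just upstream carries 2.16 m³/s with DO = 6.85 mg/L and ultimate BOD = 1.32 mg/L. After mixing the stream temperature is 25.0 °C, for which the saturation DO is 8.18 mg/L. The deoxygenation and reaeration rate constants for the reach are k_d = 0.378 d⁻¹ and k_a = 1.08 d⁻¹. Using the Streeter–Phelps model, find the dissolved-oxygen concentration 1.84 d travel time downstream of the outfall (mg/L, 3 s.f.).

DO ≈ 5.08 mg/L

Mixed DO = (2.16×6.85 + 0.294×2.18)/(2.16+0.294) = 15.44/2.454 = 6.291 mg/L.
Mixed L₀ = (2.16×1.32 + 0.294×112)/(2.454) = 35.78/2.454 = 14.58 mg/L.
Initial deficit D₀ = C_s − DO₀ = 8.18 − 6.291 = 1.889 mg/L.
D(1.84) = [0.378×14.58/(1.08−0.378)](e^(−0.378×1.84) − e^(−1.08×1.84)) + 1.889 e^(−1.08×1.84)
= 7.851 × (0.4988 − 0.1371) + 1.889 × 0.1371 = 3.099 mg/L.
DO = 8.18 − 3.099 = 5.081 mg/L.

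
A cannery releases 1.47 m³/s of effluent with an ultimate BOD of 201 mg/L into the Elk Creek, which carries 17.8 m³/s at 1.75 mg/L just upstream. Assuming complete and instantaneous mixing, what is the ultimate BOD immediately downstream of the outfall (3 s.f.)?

16.9 mg/L

Flow-weighted mixing: C = (Q_r C_r + Q_w C_w)/(Q_r + Q_w)
= (17.8×1.75 + 1.47×201)/(17.8 + 1.47) = 326.6/19.27 = 16.95 mg/L.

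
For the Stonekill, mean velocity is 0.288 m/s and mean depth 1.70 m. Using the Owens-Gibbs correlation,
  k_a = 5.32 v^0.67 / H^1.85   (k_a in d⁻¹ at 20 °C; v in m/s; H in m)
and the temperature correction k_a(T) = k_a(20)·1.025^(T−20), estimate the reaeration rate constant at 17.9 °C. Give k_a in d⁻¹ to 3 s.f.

k_a ≈ 0.822 d⁻¹

k_a(20) = 5.32 × 0.288^0.67 / 1.70^1.85 = 5.32 × 0.4343 / 2.669 = 0.8657 d⁻¹.
k_a(17.9) = 0.8657 × 1.025^(17.9−20) = 0.8657 × 0.9495 = 0.8220 d⁻¹.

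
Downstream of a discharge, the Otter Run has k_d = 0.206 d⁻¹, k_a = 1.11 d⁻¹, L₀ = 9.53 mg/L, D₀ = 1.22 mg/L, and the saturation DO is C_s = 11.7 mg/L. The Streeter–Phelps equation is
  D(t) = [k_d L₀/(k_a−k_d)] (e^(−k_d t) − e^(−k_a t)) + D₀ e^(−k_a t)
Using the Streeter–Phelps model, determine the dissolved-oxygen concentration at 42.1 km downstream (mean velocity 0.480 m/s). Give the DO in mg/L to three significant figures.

DO ≈ 10.2 mg/L

Travel time t = x/v = 42.1 km / (0.480 m/s) = 42100 m / 0.480 m/s = 87710 s = 1.015 d.
k_d L₀/(k_a−k_d) = 0.206×9.53/(1.11−0.206) = 1.963/0.9040 = 2.172 mg/L.
e^(−k_d t) = e^(−0.206×1.015) = 0.8113; e^(−k_a t) = e^(−1.11×1.015) = 0.3241.
D = 2.172 × (0.8113 − 0.3241) + 1.22 × 0.3241 = 1.058 + 0.3954 = 1.453 mg/L.
DO = C_s − D = 11.7 − 1.453 = 10.25 mg/L.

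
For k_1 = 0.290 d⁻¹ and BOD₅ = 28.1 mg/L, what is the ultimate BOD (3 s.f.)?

BOD₅ = L₀(1 − e^(−5k_1)) ⇒ L₀ = BOD₅ / (1 − e^(−5×0.290))
= 28.1 / (1 − 0.2346) = 28.1 / 0.7654 = 36.71 mg/L.

L₀ ≈ 36.7 mg/L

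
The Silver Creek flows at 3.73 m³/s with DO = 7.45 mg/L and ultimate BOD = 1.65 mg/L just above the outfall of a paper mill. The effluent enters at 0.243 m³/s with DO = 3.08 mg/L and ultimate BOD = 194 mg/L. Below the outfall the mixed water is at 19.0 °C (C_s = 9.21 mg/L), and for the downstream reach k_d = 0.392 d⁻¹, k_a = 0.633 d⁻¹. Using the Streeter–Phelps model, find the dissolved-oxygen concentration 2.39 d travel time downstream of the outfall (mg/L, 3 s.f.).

DO ≈ 5.02 mg/L

Mixed DO = (3.73×7.45 + 0.243×3.08)/(3.73+0.243) = 28.54/3.973 = 7.183 mg/L.
Mixed L₀ = (3.73×1.65 + 0.243×194)/(3.973) = 53.30/3.973 = 13.41 mg/L.
Initial deficit D₀ = C_s − DO₀ = 9.21 − 7.183 = 2.027 mg/L.
D(2.39) = [0.392×13.41/(0.633−0.392)](e^(−0.392×2.39) − e^(−0.633×2.39)) + 2.027 e^(−0.633×2.39)
= 21.82 × (0.3918 − 0.2203) + 2.027 × 0.2203 = 4.190 mg/L.
DO = 9.21 − 4.190 = 5.020 mg/L.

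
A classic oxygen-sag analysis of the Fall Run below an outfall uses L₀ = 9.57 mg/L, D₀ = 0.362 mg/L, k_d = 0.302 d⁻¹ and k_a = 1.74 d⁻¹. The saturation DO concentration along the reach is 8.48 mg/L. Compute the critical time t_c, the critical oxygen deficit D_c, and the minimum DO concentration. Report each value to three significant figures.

t_c = [1/(k_a−k_d)] ln[(k_a/k_d)(1 − D₀(k_a−k_d)/(k_d L₀))]
= [1/(1.74−0.302)] ln[(1.74/0.302)(1 − 0.362×1.438/(0.302×9.57))]
= (1/1.438) ln[5.762 × 0.8199] = 0.6954 × ln(4.724) = 0.6954 × 1.553 = 1.080 d.
L(t_c) = L₀ e^(−k_d t_c) = 9.57 × 0.7218 = 6.907 mg/L, and at the critical point k_a D_c = k_d L, so D_c = (0.302/1.74) × 6.907 = 1.199 mg/L.
Minimum DO = C_s − D_c = 8.48 − 1.199 = 7.281 mg/L.

t_c ≈ 1.08 d; D_c ≈ 1.20 mg/L; min DO ≈ 7.28 mg/L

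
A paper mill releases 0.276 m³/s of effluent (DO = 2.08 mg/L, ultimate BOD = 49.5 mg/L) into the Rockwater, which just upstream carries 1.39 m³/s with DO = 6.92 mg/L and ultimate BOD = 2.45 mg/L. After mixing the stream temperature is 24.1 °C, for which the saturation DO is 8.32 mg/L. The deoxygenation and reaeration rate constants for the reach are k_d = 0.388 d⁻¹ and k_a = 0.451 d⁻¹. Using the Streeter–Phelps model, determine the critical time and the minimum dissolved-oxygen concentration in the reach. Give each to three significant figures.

Mixed DO = (1.39×6.92 + 0.276×2.08)/(1.39+0.276) = 10.19/1.666 = 6.118 mg/L.
Mixed L₀ = (1.39×2.45 + 0.276×49.5)/(1.666) = 17.07/1.666 = 10.24 mg/L.
Initial deficit D₀ = C_s − DO₀ = 8.32 − 6.118 = 2.202 mg/L.
t_c = (1/0.06300) ln[(0.451/0.388)(1 − 2.202×0.06300/(0.388×10.24))] = 15.87 × ln(1.122) = 1.824 d.
D_c = (0.388/0.451) × 10.24 × e^(−0.388×1.824) = 0.8603 × 10.24 × 0.4927 = 4.342 mg/L.
Minimum DO = 8.32 − 4.342 = 3.978 mg/L.

t_c ≈ 1.82 d; minimum DO ≈ 3.98 mg/L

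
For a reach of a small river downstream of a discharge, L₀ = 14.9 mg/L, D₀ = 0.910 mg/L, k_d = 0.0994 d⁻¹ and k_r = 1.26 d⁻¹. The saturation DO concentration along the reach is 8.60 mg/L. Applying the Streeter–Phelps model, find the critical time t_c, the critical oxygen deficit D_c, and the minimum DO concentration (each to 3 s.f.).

t_c ≈ 1.11 d; D_c ≈ 1.05 mg/L; min DO ≈ 7.55 mg/L

With k_r/k_d = 12.68 and 1 − D₀(k_r−k_d)/(k_d L₀) = 0.2869,
t_c = ln(12.68 × 0.2869) / (1.26 − 0.0994) = ln(3.637) / 1.161 = 1.291/1.161 = 1.112 d.
L(t_c) = L₀ e^(−k_d t_c) = 14.9 × 0.8953 = 13.34 mg/L, and at the critical point k_r D_c = k_d L, so D_c = (0.0994/1.26) × 13.34 = 1.052 mg/L.
Minimum DO = C_s − D_c = 8.60 − 1.052 = 7.548 mg/L.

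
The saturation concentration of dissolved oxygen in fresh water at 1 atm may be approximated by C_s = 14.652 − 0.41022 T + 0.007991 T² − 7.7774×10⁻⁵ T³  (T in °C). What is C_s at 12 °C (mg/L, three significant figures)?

C_s = 14.652 − 0.41022×12 + 0.007991×12² − 7.7774×10⁻⁵×12³ = 10.75 mg/L.

C_s ≈ 10.7 mg/L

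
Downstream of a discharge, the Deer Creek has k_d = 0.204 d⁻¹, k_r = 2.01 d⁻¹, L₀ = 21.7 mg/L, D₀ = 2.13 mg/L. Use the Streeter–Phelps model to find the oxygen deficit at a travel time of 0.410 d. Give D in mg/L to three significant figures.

k_d L₀/(k_r−k_d) = 0.204×21.7/(2.01−0.204) = 4.427/1.806 = 2.451 mg/L.
e^(−k_d t) = e^(−0.204×0.4100) = 0.9198; e^(−k_r t) = e^(−2.01×0.4100) = 0.4386.
D = 2.451 × (0.9198 − 0.4386) + 2.13 × 0.4386 = 1.179 + 0.9343 = 2.114 mg/L.

D ≈ 2.11 mg/L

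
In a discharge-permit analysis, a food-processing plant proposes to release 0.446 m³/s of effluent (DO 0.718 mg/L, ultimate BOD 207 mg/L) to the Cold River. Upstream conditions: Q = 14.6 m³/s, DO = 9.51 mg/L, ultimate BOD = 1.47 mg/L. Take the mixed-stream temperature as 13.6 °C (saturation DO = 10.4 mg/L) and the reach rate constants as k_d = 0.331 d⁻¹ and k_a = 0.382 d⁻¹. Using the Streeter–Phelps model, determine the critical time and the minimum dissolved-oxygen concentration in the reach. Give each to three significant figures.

t_c ≈ 2.34 d; minimum DO ≈ 7.38 mg/L

Mixed DO = (14.6×9.51 + 0.446×0.718)/(14.6+0.446) = 139.2/15.05 = 9.249 mg/L.
Mixed L₀ = (14.6×1.47 + 0.446×207)/(15.05) = 113.8/15.05 = 7.562 mg/L.
Initial deficit D₀ = C_s − DO₀ = 10.4 − 9.249 = 1.151 mg/L.
t_c = (1/0.05100) ln[(0.382/0.331)(1 − 1.151×0.05100/(0.331×7.562))] = 19.61 × ln(1.127) = 2.345 d.
D_c = (0.331/0.382) × 7.562 × e^(−0.331×2.345) = 0.8665 × 7.562 × 0.4602 = 3.016 mg/L.
Minimum DO = 10.4 − 3.016 = 7.384 mg/L.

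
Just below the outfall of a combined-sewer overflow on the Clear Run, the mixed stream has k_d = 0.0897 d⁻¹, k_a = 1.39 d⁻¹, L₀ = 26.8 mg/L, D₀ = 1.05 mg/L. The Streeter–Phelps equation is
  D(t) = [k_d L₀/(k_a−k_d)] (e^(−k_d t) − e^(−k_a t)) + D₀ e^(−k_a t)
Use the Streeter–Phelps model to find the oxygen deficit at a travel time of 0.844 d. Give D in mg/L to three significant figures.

k_d L₀/(k_a−k_d) = 0.0897×26.8/(1.39−0.0897) = 2.404/1.300 = 1.849 mg/L.
e^(−k_d t) = e^(−0.0897×0.8440) = 0.9271; e^(−k_a t) = e^(−1.39×0.8440) = 0.3094.
D = 1.849 × (0.9271 − 0.3094) + 1.05 × 0.3094 = 1.142 + 0.3249 = 1.467 mg/L.

D ≈ 1.47 mg/L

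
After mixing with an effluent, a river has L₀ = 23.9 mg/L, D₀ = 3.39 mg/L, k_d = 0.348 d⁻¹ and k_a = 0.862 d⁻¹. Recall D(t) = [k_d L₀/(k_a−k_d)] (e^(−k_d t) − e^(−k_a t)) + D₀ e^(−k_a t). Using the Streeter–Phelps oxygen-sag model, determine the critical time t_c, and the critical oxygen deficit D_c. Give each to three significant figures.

t_c = [1/(k_a−k_d)] ln[(k_a/k_d)(1 − D₀(k_a−k_d)/(k_d L₀))]
= [1/(0.862−0.348)] ln[(0.862/0.348)(1 − 3.39×0.5140/(0.348×23.9))]
= (1/0.5140) ln[2.477 × 0.7905] = 1.946 × ln(1.958) = 1.946 × 0.6720 = 1.307 d.
D_c = (k_d/k_a) L₀ e^(−k_d t_c) = (0.348/0.862) × 23.9 × e^(−0.348×1.307) = 0.4037 × 23.9 × 0.6345 = 6.122 mg/L.

t_c ≈ 1.31 d; D_c ≈ 6.12 mg/L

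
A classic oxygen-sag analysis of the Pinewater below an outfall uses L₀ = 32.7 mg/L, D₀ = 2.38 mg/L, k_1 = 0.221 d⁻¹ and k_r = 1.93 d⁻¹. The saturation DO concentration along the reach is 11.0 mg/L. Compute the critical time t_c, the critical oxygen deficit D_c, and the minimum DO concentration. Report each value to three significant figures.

With k_r/k_1 = 8.733 and 1 − D₀(k_r−k_1)/(k_1 L₀) = 0.4372,
t_c = ln(8.733 × 0.4372) / (1.93 − 0.221) = ln(3.818) / 1.709 = 1.340/1.709 = 0.7839 d.
L(t_c) = L₀ e^(−k_1 t_c) = 32.7 × 0.8409 = 27.50 mg/L, and at the critical point k_r D_c = k_1 L, so D_c = (0.221/1.93) × 27.50 = 3.149 mg/L.
Minimum DO = C_s − D_c = 11.0 − 3.149 = 7.851 mg/L.

t_c ≈ 0.784 d; D_c ≈ 3.15 mg/L; min DO ≈ 7.85 mg/L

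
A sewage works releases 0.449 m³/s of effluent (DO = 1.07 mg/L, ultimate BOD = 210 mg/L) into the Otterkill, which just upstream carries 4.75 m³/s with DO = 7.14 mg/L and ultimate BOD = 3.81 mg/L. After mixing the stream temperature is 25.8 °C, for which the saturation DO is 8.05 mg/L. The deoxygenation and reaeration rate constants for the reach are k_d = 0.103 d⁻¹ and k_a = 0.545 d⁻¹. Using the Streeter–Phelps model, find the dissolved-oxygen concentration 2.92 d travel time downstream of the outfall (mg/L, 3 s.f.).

DO ≈ 5.05 mg/L

Mixed DO = (4.75×7.14 + 0.449×1.07)/(4.75+0.449) = 34.40/5.199 = 6.616 mg/L.
Mixed L₀ = (4.75×3.81 + 0.449×210)/(5.199) = 112.4/5.199 = 21.62 mg/L.
Initial deficit D₀ = C_s − DO₀ = 8.05 − 6.616 = 1.434 mg/L.
D(2.92) = [0.103×21.62/(0.545−0.103)](e^(−0.103×2.92) − e^(−0.545×2.92)) + 1.434 e^(−0.545×2.92)
= 5.037 × (0.7403 − 0.2036) + 1.434 × 0.2036 = 2.995 mg/L.
DO = 8.05 − 2.995 = 5.055 mg/L.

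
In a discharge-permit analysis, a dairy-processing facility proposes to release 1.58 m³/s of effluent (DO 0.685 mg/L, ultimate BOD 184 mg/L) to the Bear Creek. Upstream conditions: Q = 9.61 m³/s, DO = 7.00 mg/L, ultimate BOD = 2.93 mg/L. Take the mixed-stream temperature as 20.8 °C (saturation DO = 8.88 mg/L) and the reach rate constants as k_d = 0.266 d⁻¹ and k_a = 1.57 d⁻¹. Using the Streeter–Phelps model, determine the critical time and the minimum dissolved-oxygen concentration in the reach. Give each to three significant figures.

t_c ≈ 0.865 d; minimum DO ≈ 5.04 mg/L

Mixed DO = (9.61×7.00 + 1.58×0.685)/(9.61+1.58) = 68.35/11.19 = 6.108 mg/L.
Mixed L₀ = (9.61×2.93 + 1.58×184)/(11.19) = 318.9/11.19 = 28.50 mg/L.
Initial deficit D₀ = C_s − DO₀ = 8.88 − 6.108 = 2.772 mg/L.
t_c = (1/1.304) ln[(1.57/0.266)(1 − 2.772×1.304/(0.266×28.50))] = 0.7669 × ln(3.088) = 0.8647 d.
D_c = (0.266/1.57) × 28.50 × e^(−0.266×0.8647) = 0.1694 × 28.50 × 0.7945 = 3.836 mg/L.
Minimum DO = 8.88 − 3.836 = 5.044 mg/L.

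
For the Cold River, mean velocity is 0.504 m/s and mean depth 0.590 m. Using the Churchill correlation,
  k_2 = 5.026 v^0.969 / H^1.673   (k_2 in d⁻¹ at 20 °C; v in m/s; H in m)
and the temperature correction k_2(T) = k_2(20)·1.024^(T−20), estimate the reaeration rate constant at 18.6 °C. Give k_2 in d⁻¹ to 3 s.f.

k_2 ≈ 6.05 d⁻¹

k_2(20) = 5.026 × 0.504^0.969 / 0.590^1.673 = 5.026 × 0.5148 / 0.4137 = 6.255 d⁻¹.
k_2(18.6) = 6.255 × 1.024^(18.6−20) = 6.255 × 0.9673 = 6.051 d⁻¹.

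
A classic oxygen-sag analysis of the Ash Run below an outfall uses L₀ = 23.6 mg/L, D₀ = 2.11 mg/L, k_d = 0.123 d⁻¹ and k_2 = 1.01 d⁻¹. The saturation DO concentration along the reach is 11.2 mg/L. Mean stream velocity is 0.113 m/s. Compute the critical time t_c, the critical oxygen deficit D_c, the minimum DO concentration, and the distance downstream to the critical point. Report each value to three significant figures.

At the critical point dD/dt = 0, so k_d L₀ e^(−k_d t) = k_2 D. Substituting D(t) from the Streeter–Phelps equation and solving for t gives
t_c = ln[(k_2/k_d)(1 − D₀(k_2−k_d)/(k_d L₀))] / (k_2−k_d).
Here k_2−k_d = 0.8870 d⁻¹ and 1 − D₀(k_2−k_d)/(k_d L₀) = 1 − 2.11×0.8870/(0.123×23.6) = 0.3553, so
t_c = ln(8.211 × 0.3553) / 0.8870 = 1.071 / 0.8870 = 1.207 d.
D_c = (k_d/k_2) L₀ e^(−k_d t_c) = (0.123/1.01) × 23.6 × e^(−0.123×1.207) = 0.1218 × 23.6 × 0.8620 = 2.478 mg/L.
Minimum DO = C_s − D_c = 11.2 − 2.478 = 8.722 mg/L.
x_c = v t_c = 0.113 m/s × 1.207 d × 86400 s/d = 11780 m ≈ 11.8 km.

t_c ≈ 1.21 d; D_c ≈ 2.48 mg/L; min DO ≈ 8.72 mg/L; x_c ≈ 11.8 km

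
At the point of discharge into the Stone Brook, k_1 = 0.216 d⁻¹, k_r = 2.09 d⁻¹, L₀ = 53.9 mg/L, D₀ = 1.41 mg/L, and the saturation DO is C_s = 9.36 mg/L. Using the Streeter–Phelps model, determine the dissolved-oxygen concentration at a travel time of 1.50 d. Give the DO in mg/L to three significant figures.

k_1 L₀/(k_r−k_1) = 0.216×53.9/(2.09−0.216) = 11.64/1.874 = 6.213 mg/L.
e^(−k_1 t) = e^(−0.216×1.500) = 0.7233; e^(−k_r t) = e^(−2.09×1.500) = 0.04350.
D = 6.213 × (0.7233 − 0.04350) + 1.41 × 0.04350 = 4.223 + 0.06133 = 4.284 mg/L.
DO = C_s − D = 9.36 − 4.284 = 5.076 mg/L.

DO ≈ 5.08 mg/L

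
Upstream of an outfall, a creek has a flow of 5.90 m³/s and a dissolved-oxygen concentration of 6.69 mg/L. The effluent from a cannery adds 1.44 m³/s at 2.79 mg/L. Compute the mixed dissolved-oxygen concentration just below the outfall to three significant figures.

5.92 mg/L

Flow-weighted mixing: C = (Q_r C_r + Q_w C_w)/(Q_r + Q_w)
= (5.90×6.69 + 1.44×2.79)/(5.90 + 1.44) = 43.49/7.340 = 5.925 mg/L.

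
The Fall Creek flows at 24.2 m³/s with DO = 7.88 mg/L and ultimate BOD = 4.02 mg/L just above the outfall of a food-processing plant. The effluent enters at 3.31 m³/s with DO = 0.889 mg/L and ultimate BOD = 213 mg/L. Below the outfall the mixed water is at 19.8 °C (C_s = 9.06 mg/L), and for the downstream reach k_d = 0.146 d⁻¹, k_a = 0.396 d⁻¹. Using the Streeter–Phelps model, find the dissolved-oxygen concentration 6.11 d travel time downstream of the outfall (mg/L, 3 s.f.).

Mixed DO = (24.2×7.88 + 3.31×0.889)/(24.2+3.31) = 193.6/27.51 = 7.039 mg/L.
Mixed L₀ = (24.2×4.02 + 3.31×213)/(27.51) = 802.3/27.51 = 29.16 mg/L.
Initial deficit D₀ = C_s − DO₀ = 9.06 − 7.039 = 2.021 mg/L.
D(6.11) = [0.146×29.16/(0.396−0.146)](e^(−0.146×6.11) − e^(−0.396×6.11)) + 2.021 e^(−0.396×6.11)
= 17.03 × (0.4098 − 0.08896) + 2.021 × 0.08896 = 5.645 mg/L.
DO = 9.06 − 5.645 = 3.415 mg/L.

DO ≈ 3.42 mg/L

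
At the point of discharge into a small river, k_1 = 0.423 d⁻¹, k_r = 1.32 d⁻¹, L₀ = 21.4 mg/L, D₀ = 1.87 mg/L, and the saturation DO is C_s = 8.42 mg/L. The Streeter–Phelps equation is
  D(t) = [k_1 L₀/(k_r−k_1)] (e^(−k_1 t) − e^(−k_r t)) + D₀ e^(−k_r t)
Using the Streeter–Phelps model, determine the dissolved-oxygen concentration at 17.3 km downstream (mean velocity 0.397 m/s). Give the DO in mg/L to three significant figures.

Travel time t = x/v = 17.3 km / (0.397 m/s) = 17300 m / 0.397 m/s = 43580 s = 0.5044 d.
k_1 L₀/(k_r−k_1) = 0.423×21.4/(1.32−0.423) = 9.052/0.8970 = 10.09 mg/L.
e^(−k_1 t) = e^(−0.423×0.5044) = 0.8079; e^(−k_r t) = e^(−1.32×0.5044) = 0.5139.
D = 10.09 × (0.8079 − 0.5139) + 1.87 × 0.5139 = 2.967 + 0.9610 = 3.928 mg/L.
DO = C_s − D = 8.42 − 3.928 = 4.492 mg/L.

DO ≈ 4.49 mg/L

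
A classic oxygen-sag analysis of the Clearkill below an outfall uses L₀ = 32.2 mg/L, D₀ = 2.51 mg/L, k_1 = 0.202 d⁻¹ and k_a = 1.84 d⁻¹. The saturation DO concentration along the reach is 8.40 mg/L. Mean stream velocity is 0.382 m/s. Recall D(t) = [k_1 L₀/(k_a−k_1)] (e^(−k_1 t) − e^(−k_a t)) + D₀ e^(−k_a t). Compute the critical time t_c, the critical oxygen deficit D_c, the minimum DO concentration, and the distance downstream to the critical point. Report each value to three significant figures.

t_c ≈ 0.738 d; D_c ≈ 3.05 mg/L; min DO ≈ 5.35 mg/L; x_c ≈ 24.4 km

With k_a/k_1 = 9.109 and 1 − D₀(k_a−k_1)/(k_1 L₀) = 0.3679,
t_c = ln(9.109 × 0.3679) / (1.84 − 0.202) = ln(3.351) / 1.638 = 1.209/1.638 = 0.7383 d.
D_c = (k_1/k_a) L₀ e^(−k_1 t_c) = (0.202/1.84) × 32.2 × e^(−0.202×0.7383) = 0.1098 × 32.2 × 0.8615 = 3.045 mg/L.
Minimum DO = C_s − D_c = 8.40 − 3.045 = 5.355 mg/L.
x_c = v t_c = 0.382 m/s × 0.7383 d × 86400 s/d = 24370 m ≈ 24.4 km.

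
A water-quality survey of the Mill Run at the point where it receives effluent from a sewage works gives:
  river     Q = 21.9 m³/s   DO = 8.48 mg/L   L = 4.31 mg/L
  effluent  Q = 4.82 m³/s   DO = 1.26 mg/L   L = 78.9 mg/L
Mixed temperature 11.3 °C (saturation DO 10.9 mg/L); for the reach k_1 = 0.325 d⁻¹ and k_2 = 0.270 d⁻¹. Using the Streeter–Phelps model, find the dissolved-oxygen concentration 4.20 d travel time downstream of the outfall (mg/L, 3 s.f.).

DO ≈ 2.74 mg/L

Mixed DO = (21.9×8.48 + 4.82×1.26)/(21.9+4.82) = 191.8/26.72 = 7.178 mg/L.
Mixed L₀ = (21.9×4.31 + 4.82×78.9)/(26.72) = 474.7/26.72 = 17.77 mg/L.
Initial deficit D₀ = C_s − DO₀ = 10.9 − 7.178 = 3.722 mg/L.
D(4.20) = [0.325×17.77/(0.270−0.325)](e^(−0.325×4.20) − e^(−0.270×4.20)) + 3.722 e^(−0.270×4.20)
= -105.0 × (0.2554 − 0.3217) + 3.722 × 0.3217 = 8.164 mg/L.
DO = 10.9 − 8.164 = 2.736 mg/L.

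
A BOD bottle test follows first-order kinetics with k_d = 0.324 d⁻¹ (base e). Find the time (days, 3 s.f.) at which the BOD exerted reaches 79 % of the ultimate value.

t ≈ 4.82 d

y/L₀ = 1 − e^(−k_d t) = 0.79 ⇒ e^(−k_d t) = 0.210
t = −ln(0.210) / 0.324 = 1.561 / 0.324 = 4.817 d.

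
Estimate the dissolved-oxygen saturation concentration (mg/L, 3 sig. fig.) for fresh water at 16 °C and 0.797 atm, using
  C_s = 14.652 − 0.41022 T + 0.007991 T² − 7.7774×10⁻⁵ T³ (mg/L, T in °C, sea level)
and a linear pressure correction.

At sea level: C_s = 14.652 − 0.41022×16 + 0.007991×16² − 7.7774×10⁻⁵×16³ = 9.816 mg/L.
Pressure correction: C_s' = 9.816 × 0.797 = 7.823 mg/L.

C_s ≈ 7.82 mg/L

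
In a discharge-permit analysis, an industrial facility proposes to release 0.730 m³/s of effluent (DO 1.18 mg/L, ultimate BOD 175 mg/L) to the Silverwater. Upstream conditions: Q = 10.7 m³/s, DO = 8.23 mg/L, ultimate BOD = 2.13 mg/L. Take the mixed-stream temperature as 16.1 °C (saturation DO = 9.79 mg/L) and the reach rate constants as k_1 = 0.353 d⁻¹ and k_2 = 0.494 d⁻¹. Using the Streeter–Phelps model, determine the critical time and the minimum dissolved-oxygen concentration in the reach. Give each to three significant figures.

Mixed DO = (10.7×8.23 + 0.730×1.18)/(10.7+0.730) = 88.92/11.43 = 7.780 mg/L.
Mixed L₀ = (10.7×2.13 + 0.730×175)/(11.43) = 150.5/11.43 = 13.17 mg/L.
Initial deficit D₀ = C_s − DO₀ = 9.79 − 7.780 = 2.010 mg/L.
t_c = (1/0.1410) ln[(0.494/0.353)(1 − 2.010×0.1410/(0.353×13.17))] = 7.092 × ln(1.314) = 1.937 d.
D_c = (0.353/0.494) × 13.17 × e^(−0.353×1.937) = 0.7146 × 13.17 × 0.5047 = 4.750 mg/L.
Minimum DO = 9.79 − 4.750 = 5.040 mg/L.

t_c ≈ 1.94 d; minimum DO ≈ 5.04 mg/L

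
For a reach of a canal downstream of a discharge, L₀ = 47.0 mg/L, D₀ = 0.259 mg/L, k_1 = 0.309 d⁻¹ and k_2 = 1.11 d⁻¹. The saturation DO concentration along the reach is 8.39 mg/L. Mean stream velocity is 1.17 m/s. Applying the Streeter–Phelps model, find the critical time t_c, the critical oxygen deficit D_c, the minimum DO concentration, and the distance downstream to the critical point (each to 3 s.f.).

t_c ≈ 1.58 d; D_c ≈ 8.03 mg/L; min DO ≈ 0.357 mg/L; x_c ≈ 160 km

t_c = [1/(k_2−k_1)] ln[(k_2/k_1)(1 − D₀(k_2−k_1)/(k_1 L₀))]
= [1/(1.11−0.309)] ln[(1.11/0.309)(1 − 0.259×0.8010/(0.309×47.0))]
= (1/0.8010) ln[3.592 × 0.9857] = 1.248 × ln(3.541) = 1.248 × 1.264 = 1.579 d.
L(t_c) = L₀ e^(−k_1 t_c) = 47.0 × 0.6140 = 28.86 mg/L, and at the critical point k_2 D_c = k_1 L, so D_c = (0.309/1.11) × 28.86 = 8.033 mg/L.
Minimum DO = C_s − D_c = 8.39 − 8.033 = 0.3565 mg/L.
x_c = v t_c = 1.17 m/s × 1.579 d × 86400 s/d = 159600 m ≈ 160 km.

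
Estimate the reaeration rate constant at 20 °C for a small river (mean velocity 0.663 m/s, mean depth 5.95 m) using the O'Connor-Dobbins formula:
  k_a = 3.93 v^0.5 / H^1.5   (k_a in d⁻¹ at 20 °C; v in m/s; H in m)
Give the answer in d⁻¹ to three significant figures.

k_a ≈ 0.220 d⁻¹

k_a = 3.93 × 0.663^0.5 / 5.95^1.5 = 3.93 × 0.8142 / 14.51 = 0.2205 d⁻¹.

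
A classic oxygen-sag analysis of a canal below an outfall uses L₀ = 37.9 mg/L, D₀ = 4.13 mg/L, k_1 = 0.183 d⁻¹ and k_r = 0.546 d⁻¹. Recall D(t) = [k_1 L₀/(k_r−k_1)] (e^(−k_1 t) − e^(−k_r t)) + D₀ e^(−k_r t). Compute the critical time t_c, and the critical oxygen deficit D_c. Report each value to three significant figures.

t_c ≈ 2.34 d; D_c ≈ 8.28 mg/L

At the critical point dD/dt = 0, so k_1 L₀ e^(−k_1 t) = k_r D. Substituting D(t) from the Streeter–Phelps equation and solving for t gives
t_c = ln[(k_r/k_1)(1 − D₀(k_r−k_1)/(k_1 L₀))] / (k_r−k_1).
Here k_r−k_1 = 0.3630 d⁻¹ and 1 − D₀(k_r−k_1)/(k_1 L₀) = 1 − 4.13×0.3630/(0.183×37.9) = 0.7838, so
t_c = ln(2.984 × 0.7838) / 0.3630 = 0.8496 / 0.3630 = 2.340 d.
L(t_c) = L₀ e^(−k_1 t_c) = 37.9 × 0.6516 = 24.70 mg/L, and at the critical point k_r D_c = k_1 L, so D_c = (0.183/0.546) × 24.70 = 8.277 mg/L.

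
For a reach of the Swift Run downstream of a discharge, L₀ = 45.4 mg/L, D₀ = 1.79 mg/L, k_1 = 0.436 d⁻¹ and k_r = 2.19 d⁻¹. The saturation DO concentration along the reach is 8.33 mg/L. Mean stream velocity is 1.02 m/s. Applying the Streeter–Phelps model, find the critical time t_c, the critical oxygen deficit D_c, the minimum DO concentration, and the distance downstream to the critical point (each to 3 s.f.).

With k_r/k_1 = 5.023 and 1 − D₀(k_r−k_1)/(k_1 L₀) = 0.8414,
t_c = ln(5.023 × 0.8414) / (2.19 − 0.436) = ln(4.226) / 1.754 = 1.441/1.754 = 0.8217 d.
D_c = (k_1/k_r) L₀ e^(−k_1 t_c) = (0.436/2.19) × 45.4 × e^(−0.436×0.8217) = 0.1991 × 45.4 × 0.6989 = 6.317 mg/L.
Minimum DO = C_s − D_c = 8.33 − 6.317 = 2.013 mg/L.
x_c = v t_c = 1.02 m/s × 0.8217 d × 86400 s/d = 72420 m ≈ 72.4 km.

t_c ≈ 0.822 d; D_c ≈ 6.32 mg/L; min DO ≈ 2.01 mg/L; x_c ≈ 72.4 km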